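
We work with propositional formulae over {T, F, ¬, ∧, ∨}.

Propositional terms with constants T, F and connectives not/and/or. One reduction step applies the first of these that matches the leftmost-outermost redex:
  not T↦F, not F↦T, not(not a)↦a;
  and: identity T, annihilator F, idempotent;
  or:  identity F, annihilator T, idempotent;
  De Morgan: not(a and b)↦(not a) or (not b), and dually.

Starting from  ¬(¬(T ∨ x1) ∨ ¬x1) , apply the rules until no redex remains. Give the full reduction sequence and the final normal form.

  start: ¬(¬(T ∨ x1) ∨ ¬x1)
  step 1: ¬¬(T ∨ x1) ∧ ¬¬x1
  step 2: (T ∨ x1) ∧ ¬¬x1
  step 3: T ∧ ¬¬x1
  step 4: ¬¬x1
  step 5: x1

Answer: normal form = x1  (in 5 steps)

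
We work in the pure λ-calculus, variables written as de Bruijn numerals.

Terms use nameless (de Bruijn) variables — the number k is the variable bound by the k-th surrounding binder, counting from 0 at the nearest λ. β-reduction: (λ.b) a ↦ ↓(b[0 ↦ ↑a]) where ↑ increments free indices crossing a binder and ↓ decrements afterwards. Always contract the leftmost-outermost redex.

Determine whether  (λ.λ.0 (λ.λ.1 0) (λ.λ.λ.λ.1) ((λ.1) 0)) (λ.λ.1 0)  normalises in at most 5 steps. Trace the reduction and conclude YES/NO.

  start: (λ.λ.0 (λ.λ.1 0) (λ.λ.λ.λ.1) ((λ.1) 0)) (λ.λ.1 0)
  step 1: λ.0 (λ.λ.1 0) (λ.λ.λ.λ.1) ((λ.1) 0)
  step 2: λ.0 (λ.λ.1 0) (λ.λ.λ.λ.1) 0

Answer: YES — reaches normal form λ.0 (λ.λ.1 0) (λ.λ.λ.λ.1) 0 in 2 ≤ 5 steps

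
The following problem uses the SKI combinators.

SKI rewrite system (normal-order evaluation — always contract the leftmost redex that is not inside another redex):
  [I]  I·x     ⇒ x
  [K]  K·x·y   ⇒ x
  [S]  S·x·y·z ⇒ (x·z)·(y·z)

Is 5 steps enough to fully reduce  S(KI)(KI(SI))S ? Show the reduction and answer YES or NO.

Answer: YES — reaches normal form S in 5 ≤ 5 steps

Derivation:
  start: S(KI)(KI(SI))S
  →1  KIS(KI(SI)S)
  →2  I(KI(SI)S)
  →3  KI(SI)S
  →4  IS
  →5  S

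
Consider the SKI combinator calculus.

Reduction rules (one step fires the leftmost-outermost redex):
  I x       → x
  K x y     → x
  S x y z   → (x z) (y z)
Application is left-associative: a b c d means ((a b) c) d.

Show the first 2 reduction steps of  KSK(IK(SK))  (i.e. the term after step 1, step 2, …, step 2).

Answer: after 2 steps: S(K(SK))

Working:
  start: KSK(IK(SK))
  step 1: S(IK(SK))
  step 2: S(K(SK))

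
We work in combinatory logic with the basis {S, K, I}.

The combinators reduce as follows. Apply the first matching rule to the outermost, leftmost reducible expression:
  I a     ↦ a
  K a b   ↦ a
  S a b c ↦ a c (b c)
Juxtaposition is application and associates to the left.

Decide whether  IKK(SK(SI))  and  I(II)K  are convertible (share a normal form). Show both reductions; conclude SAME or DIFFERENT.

Answer: SAME — A ⇓ K, B ⇓ K

Working:
Term A:
  start: IKK(SK(SI))
  step 1: KK(SK(SI))
  step 2: K

Term B:
  start: I(II)K
  step 1: IIK
  step 2: IK
  step 3: K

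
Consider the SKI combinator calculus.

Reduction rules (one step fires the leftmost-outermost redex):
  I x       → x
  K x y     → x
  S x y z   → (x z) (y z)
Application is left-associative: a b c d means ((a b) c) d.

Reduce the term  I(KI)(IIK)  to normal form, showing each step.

  start: I(KI)(IIK)
  [1] KI(IIK)
  [2] I

Answer: normal form = I  (in 2 steps)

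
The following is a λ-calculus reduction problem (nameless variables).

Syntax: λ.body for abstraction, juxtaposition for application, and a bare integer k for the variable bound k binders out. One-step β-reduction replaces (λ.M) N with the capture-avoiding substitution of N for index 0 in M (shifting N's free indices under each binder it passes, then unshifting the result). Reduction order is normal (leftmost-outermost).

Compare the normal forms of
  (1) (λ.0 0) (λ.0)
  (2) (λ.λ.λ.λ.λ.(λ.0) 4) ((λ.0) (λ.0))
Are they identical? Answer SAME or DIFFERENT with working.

Term A:
  start: (λ.0 0) (λ.0)
  step 1: (λ.0) (λ.0)
  step 2: λ.0

Term B:
  start: (λ.λ.λ.λ.λ.(λ.0) 4) ((λ.0) (λ.0))
  step 1: λ.λ.λ.λ.(λ.0) ((λ.0) (λ.0))
  step 2: λ.λ.λ.λ.(λ.0) (λ.0)
  step 3: λ.λ.λ.λ.λ.0

Answer: DIFFERENT — A ⇓ λ.0, B ⇓ λ.λ.λ.λ.λ.0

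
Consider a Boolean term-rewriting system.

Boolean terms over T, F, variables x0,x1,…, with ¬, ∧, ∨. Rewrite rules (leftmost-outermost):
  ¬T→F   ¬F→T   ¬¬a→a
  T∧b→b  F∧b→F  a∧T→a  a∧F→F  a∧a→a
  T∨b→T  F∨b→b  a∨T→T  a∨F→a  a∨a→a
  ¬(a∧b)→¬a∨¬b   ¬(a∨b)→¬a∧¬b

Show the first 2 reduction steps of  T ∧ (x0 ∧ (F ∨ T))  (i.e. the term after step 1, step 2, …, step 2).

Answer: after 2 steps: x0 ∧ T

Working:
  start: T ∧ (x0 ∧ (F ∨ T))
  [1] x0 ∧ (F ∨ T)
  [2] x0 ∧ T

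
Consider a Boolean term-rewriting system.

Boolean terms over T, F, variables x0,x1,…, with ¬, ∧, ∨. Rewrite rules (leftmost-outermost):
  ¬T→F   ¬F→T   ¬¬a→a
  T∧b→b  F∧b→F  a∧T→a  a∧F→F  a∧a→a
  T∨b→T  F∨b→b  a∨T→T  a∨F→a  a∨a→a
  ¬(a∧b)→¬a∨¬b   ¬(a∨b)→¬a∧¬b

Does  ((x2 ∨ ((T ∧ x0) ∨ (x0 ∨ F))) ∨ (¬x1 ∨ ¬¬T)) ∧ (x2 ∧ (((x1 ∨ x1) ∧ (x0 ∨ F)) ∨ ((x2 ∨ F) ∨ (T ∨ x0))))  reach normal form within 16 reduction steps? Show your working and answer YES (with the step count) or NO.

Answer: YES — reaches normal form x2 in 14 ≤ 16 steps

Reduction:
  start: ((x2 ∨ ((T ∧ x0) ∨ (x0 ∨ F))) ∨ (¬x1 ∨ ¬¬T)) ∧ (x2 ∧ (((x1 ∨ x1) ∧ (x0 ∨ F)) ∨ ((x2 ∨ F) ∨ (T ∨ x0))))
  →1  ((x2 ∨ (x0 ∨ (x0 ∨ F))) ∨ (¬x1 ∨ ¬¬T)) ∧ (x2 ∧ (((x1 ∨ x1) ∧ (x0 ∨ F)) ∨ ((x2 ∨ F) ∨ (T ∨ x0))))
  →2  ((x2 ∨ (x0 ∨ x0)) ∨ (¬x1 ∨ ¬¬T)) ∧ (x2 ∧ (((x1 ∨ x1) ∧ (x0 ∨ F)) ∨ ((x2 ∨ F) ∨ (T ∨ x0))))
  →3  ((x2 ∨ x0) ∨ (¬x1 ∨ ¬¬T)) ∧ (x2 ∧ (((x1 ∨ x1) ∧ (x0 ∨ F)) ∨ ((x2 ∨ F) ∨ (T ∨ x0))))
  →4  ((x2 ∨ x0) ∨ (¬x1 ∨ T)) ∧ (x2 ∧ (((x1 ∨ x1) ∧ (x0 ∨ F)) ∨ ((x2 ∨ F) ∨ (T ∨ x0))))
  →5  ((x2 ∨ x0) ∨ T) ∧ (x2 ∧ (((x1 ∨ x1) ∧ (x0 ∨ F)) ∨ ((x2 ∨ F) ∨ (T ∨ x0))))
  →6  T ∧ (x2 ∧ (((x1 ∨ x1) ∧ (x0 ∨ F)) ∨ ((x2 ∨ F) ∨ (T ∨ x0))))
  →7  x2 ∧ (((x1 ∨ x1) ∧ (x0 ∨ F)) ∨ ((x2 ∨ F) ∨ (T ∨ x0)))
  →8  x2 ∧ ((x1 ∧ (x0 ∨ F)) ∨ ((x2 ∨ F) ∨ (T ∨ x0)))
  →9  x2 ∧ ((x1 ∧ x0) ∨ ((x2 ∨ F) ∨ (T ∨ x0)))
  →10  x2 ∧ ((x1 ∧ x0) ∨ (x2 ∨ (T ∨ x0)))
  →11  x2 ∧ ((x1 ∧ x0) ∨ (x2 ∨ T))
  →12  x2 ∧ ((x1 ∧ x0) ∨ T)
  →13  x2 ∧ T
  →14  x2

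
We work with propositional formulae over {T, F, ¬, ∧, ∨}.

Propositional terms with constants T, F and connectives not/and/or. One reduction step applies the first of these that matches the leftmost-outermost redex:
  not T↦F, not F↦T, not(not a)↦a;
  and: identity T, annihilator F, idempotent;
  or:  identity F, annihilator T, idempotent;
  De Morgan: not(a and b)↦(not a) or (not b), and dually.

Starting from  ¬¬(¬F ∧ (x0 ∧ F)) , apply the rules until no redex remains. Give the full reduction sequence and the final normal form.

Answer: normal form = F  (in 4 steps)

Derivation:
  start: ¬¬(¬F ∧ (x0 ∧ F))
  [1] ¬F ∧ (x0 ∧ F)
  [2] T ∧ (x0 ∧ F)
  [3] x0 ∧ F
  [4] F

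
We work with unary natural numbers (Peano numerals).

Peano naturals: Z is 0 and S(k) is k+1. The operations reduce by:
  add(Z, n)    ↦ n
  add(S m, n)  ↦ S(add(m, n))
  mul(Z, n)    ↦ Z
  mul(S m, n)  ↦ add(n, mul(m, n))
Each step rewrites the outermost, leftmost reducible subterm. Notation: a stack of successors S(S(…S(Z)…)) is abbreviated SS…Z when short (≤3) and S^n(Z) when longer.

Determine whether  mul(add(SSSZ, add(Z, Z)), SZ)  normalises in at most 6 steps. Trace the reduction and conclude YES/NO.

Answer: NO — after 6 steps the term is S(add(SZ, mul(add(SZ, add(Z, Z)), SZ))), not yet normal

Derivation:
  start: mul(add(SSSZ, add(Z, Z)), SZ)
  [1] mul(S(add(SSZ, add(Z, Z))), SZ)
  [2] add(SZ, mul(add(SSZ, add(Z, Z)), SZ))
  [3] S(add(Z, mul(add(SSZ, add(Z, Z)), SZ)))
  [4] S(mul(add(SSZ, add(Z, Z)), SZ))
  [5] S(mul(S(add(SZ, add(Z, Z))), SZ))
  [6] S(add(SZ, mul(add(SZ, add(Z, Z)), SZ)))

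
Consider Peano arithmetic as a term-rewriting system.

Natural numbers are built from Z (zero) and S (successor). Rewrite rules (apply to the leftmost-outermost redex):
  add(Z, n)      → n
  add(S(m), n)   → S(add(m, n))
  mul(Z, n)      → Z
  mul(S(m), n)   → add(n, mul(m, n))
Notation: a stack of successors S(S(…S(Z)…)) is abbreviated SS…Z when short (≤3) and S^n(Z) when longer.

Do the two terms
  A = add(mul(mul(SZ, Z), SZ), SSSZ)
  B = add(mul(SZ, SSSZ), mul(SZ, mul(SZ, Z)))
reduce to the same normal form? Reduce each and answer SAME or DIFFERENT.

Term A:
  start: add(mul(mul(SZ, Z), SZ), SSSZ)
  →1  add(mul(add(Z, mul(Z, Z)), SZ), SSSZ)
  →2  add(mul(mul(Z, Z), SZ), SSSZ)
  →3  add(mul(Z, SZ), SSSZ)
  →4  add(Z, SSSZ)
  →5  SSSZ

Term B:
  start: add(mul(SZ, SSSZ), mul(SZ, mul(SZ, Z)))
  →1  add(add(SSSZ, mul(Z, SSSZ)), mul(SZ, mul(SZ, Z)))
  →2  add(S(add(SSZ, mul(Z, SSSZ))), mul(SZ, mul(SZ, Z)))
  →3  S(add(add(SSZ, mul(Z, SSSZ)), mul(SZ, mul(SZ, Z))))
  →4  S(add(S(add(SZ, mul(Z, SSSZ))), mul(SZ, mul(SZ, Z))))
  →5  S(S(add(add(SZ, mul(Z, SSSZ)), mul(SZ, mul(SZ, Z)))))
  →6  S(S(add(S(add(Z, mul(Z, SSSZ))), mul(SZ, mul(SZ, Z)))))
  →7  S(S(S(add(add(Z, mul(Z, SSSZ)), mul(SZ, mul(SZ, Z))))))
  →8  S(S(S(add(mul(Z, SSSZ), mul(SZ, mul(SZ, Z))))))
  →9  S(S(S(add(Z, mul(SZ, mul(SZ, Z))))))
  →10  S(S(S(mul(SZ, mul(SZ, Z)))))
  →11  S(S(S(add(mul(SZ, Z), mul(Z, mul(SZ, Z))))))
  →12  S(S(S(add(add(Z, mul(Z, Z)), mul(Z, mul(SZ, Z))))))
  →13  S(S(S(add(mul(Z, Z), mul(Z, mul(SZ, Z))))))
  →14  S(S(S(add(Z, mul(Z, mul(SZ, Z))))))
  →15  S(S(S(mul(Z, mul(SZ, Z)))))
  →16  SSSZ

Answer: SAME — A ⇓ SSSZ, B ⇓ SSSZ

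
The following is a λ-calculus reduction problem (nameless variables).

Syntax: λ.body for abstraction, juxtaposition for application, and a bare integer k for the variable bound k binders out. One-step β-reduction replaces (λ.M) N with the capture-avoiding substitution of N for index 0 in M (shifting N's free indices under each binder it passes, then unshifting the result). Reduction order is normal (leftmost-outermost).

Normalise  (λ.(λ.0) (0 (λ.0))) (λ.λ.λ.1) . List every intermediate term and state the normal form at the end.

  start: (λ.(λ.0) (0 (λ.0))) (λ.λ.λ.1)
  →1  (λ.0) ((λ.λ.λ.1) (λ.0))
  →2  (λ.λ.λ.1) (λ.0)
  →3  λ.λ.1

Answer: normal form = λ.λ.1  (in 3 steps)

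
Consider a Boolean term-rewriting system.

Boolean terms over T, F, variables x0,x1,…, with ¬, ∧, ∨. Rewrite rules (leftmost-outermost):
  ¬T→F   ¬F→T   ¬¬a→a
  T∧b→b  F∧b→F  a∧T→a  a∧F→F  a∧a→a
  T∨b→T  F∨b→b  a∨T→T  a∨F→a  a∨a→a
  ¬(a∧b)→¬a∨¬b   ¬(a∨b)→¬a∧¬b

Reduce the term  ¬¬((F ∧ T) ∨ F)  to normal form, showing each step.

  start: ¬¬((F ∧ T) ∨ F)
  [1] (F ∧ T) ∨ F
  [2] F ∧ T
  [3] F

Answer: normal form = F  (in 3 steps)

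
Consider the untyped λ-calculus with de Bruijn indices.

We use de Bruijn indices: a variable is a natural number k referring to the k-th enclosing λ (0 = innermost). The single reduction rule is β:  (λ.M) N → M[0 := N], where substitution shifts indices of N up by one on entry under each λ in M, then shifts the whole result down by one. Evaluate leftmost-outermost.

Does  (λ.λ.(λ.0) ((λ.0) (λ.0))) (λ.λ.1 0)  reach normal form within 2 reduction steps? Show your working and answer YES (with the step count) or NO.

Answer: NO — after 2 steps the term is λ.(λ.0) (λ.0), not yet normal

Working:
  start: (λ.λ.(λ.0) ((λ.0) (λ.0))) (λ.λ.1 0)
  [1] λ.(λ.0) ((λ.0) (λ.0))
  [2] λ.(λ.0) (λ.0)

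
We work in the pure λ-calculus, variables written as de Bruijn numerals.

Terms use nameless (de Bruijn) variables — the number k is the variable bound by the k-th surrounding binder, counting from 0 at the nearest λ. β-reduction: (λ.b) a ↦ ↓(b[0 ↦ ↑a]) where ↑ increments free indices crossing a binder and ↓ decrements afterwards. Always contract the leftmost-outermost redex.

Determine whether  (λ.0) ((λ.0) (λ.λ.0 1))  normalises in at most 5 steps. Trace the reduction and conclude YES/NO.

  start: (λ.0) ((λ.0) (λ.λ.0 1))
  →1  (λ.0) (λ.λ.0 1)
  →2  λ.λ.0 1

Answer: YES — reaches normal form λ.λ.0 1 in 2 ≤ 5 steps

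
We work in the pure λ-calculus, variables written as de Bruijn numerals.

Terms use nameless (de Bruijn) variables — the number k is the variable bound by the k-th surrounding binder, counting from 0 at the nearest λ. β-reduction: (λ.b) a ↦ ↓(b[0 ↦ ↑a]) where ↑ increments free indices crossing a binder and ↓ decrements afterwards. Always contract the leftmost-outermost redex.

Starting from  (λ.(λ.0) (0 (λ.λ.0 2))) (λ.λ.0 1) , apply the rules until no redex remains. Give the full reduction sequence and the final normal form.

Answer: normal form = λ.0 (λ.λ.0 (λ.λ.0 1))  (in 3 steps)

Working:
  start: (λ.(λ.0) (0 (λ.λ.0 2))) (λ.λ.0 1)
  →1  (λ.0) ((λ.λ.0 1) (λ.λ.0 (λ.λ.0 1)))
  →2  (λ.λ.0 1) (λ.λ.0 (λ.λ.0 1))
  →3  λ.0 (λ.λ.0 (λ.λ.0 1))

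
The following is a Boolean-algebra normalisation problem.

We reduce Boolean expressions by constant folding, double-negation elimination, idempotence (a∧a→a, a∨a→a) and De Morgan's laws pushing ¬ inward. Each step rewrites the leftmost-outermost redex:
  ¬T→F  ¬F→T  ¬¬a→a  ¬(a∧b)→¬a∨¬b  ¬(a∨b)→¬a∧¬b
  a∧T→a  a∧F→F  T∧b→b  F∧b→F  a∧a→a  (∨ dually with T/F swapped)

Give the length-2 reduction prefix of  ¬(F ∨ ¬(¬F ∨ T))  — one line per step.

Answer: after 2 steps: T ∧ ¬¬(¬F ∨ T)

Working:
  start: ¬(F ∨ ¬(¬F ∨ T))
  step 1: ¬F ∧ ¬¬(¬F ∨ T)
  step 2: T ∧ ¬¬(¬F ∨ T)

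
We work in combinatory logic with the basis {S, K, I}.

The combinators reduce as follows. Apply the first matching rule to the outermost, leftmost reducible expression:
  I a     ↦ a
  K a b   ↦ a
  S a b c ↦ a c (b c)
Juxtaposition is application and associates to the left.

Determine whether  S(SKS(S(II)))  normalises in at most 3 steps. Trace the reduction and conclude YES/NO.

Answer: YES — reaches normal form S(SI) in 3 ≤ 3 steps

Working:
  start: S(SKS(S(II)))
  [1] S(K(S(II))(S(S(II))))
  [2] S(S(II))
  [3] S(SI)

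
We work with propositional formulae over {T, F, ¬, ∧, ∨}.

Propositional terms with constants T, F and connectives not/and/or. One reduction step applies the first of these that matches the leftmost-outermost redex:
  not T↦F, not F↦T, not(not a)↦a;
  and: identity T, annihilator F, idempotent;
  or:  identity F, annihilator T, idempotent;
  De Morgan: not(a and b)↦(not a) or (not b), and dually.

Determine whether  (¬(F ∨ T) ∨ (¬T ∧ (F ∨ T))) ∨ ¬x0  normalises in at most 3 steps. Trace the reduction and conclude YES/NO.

Answer: NO — after 3 steps the term is (¬T ∨ (¬T ∧ (F ∨ T))) ∨ ¬x0, not yet normal

Derivation:
  start: (¬(F ∨ T) ∨ (¬T ∧ (F ∨ T))) ∨ ¬x0
  [1] ((¬F ∧ ¬T) ∨ (¬T ∧ (F ∨ T))) ∨ ¬x0
  [2] ((T ∧ ¬T) ∨ (¬T ∧ (F ∨ T))) ∨ ¬x0
  [3] (¬T ∨ (¬T ∧ (F ∨ T))) ∨ ¬x0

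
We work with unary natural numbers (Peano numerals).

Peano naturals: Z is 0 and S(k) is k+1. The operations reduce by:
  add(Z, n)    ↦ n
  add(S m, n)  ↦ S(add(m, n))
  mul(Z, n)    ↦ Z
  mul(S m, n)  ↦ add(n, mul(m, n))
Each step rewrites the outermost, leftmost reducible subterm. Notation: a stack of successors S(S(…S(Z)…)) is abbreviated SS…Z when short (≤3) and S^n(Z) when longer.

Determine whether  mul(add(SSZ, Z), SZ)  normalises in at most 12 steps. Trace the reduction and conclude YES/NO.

Answer: YES — reaches normal form SSZ in 10 ≤ 12 steps

Working:
  start: mul(add(SSZ, Z), SZ)
  step 1: mul(S(add(SZ, Z)), SZ)
  step 2: add(SZ, mul(add(SZ, Z), SZ))
  step 3: S(add(Z, mul(add(SZ, Z), SZ)))
  step 4: S(mul(add(SZ, Z), SZ))
  step 5: S(mul(S(add(Z, Z)), SZ))
  step 6: S(add(SZ, mul(add(Z, Z), SZ)))
  step 7: S(S(add(Z, mul(add(Z, Z), SZ))))
  step 8: S(S(mul(add(Z, Z), SZ)))
  step 9: S(S(mul(Z, SZ)))
  step 10: SSZ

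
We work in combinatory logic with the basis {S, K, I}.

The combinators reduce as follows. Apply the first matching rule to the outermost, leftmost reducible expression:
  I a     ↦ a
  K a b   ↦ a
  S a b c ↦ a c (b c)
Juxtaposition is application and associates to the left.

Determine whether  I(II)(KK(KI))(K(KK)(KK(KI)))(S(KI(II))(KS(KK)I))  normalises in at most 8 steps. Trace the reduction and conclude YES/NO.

  start: I(II)(KK(KI))(K(KK)(KK(KI)))(S(KI(II))(KS(KK)I))
  [1] II(KK(KI))(K(KK)(KK(KI)))(S(KI(II))(KS(KK)I))
  [2] I(KK(KI))(K(KK)(KK(KI)))(S(KI(II))(KS(KK)I))
  [3] KK(KI)(K(KK)(KK(KI)))(S(KI(II))(KS(KK)I))
  [4] K(K(KK)(KK(KI)))(S(KI(II))(KS(KK)I))
  [5] K(KK)(KK(KI))
  [6] KK

Answer: YES — reaches normal form KK in 6 ≤ 8 steps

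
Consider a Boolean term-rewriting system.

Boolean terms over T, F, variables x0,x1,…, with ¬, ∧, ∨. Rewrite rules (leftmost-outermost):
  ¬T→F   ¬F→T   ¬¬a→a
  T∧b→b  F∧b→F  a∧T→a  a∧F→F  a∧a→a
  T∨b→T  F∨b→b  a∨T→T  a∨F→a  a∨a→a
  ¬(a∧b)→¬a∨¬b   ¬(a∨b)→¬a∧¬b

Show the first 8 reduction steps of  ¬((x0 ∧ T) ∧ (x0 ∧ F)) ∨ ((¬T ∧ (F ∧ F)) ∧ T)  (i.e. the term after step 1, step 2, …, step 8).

Answer: after 8 steps: T ∨ ((¬T ∧ (F ∧ F)) ∧ T)

Derivation:
  start: ¬((x0 ∧ T) ∧ (x0 ∧ F)) ∨ ((¬T ∧ (F ∧ F)) ∧ T)
  step 1: (¬(x0 ∧ T) ∨ ¬(x0 ∧ F)) ∨ ((¬T ∧ (F ∧ F)) ∧ T)
  step 2: ((¬x0 ∨ ¬T) ∨ ¬(x0 ∧ F)) ∨ ((¬T ∧ (F ∧ F)) ∧ T)
  step 3: ((¬x0 ∨ F) ∨ ¬(x0 ∧ F)) ∨ ((¬T ∧ (F ∧ F)) ∧ T)
  step 4: (¬x0 ∨ ¬(x0 ∧ F)) ∨ ((¬T ∧ (F ∧ F)) ∧ T)
  step 5: (¬x0 ∨ (¬x0 ∨ ¬F)) ∨ ((¬T ∧ (F ∧ F)) ∧ T)
  step 6: (¬x0 ∨ (¬x0 ∨ T)) ∨ ((¬T ∧ (F ∧ F)) ∧ T)
  step 7: (¬x0 ∨ T) ∨ ((¬T ∧ (F ∧ F)) ∧ T)
  step 8: T ∨ ((¬T ∧ (F ∧ F)) ∧ T)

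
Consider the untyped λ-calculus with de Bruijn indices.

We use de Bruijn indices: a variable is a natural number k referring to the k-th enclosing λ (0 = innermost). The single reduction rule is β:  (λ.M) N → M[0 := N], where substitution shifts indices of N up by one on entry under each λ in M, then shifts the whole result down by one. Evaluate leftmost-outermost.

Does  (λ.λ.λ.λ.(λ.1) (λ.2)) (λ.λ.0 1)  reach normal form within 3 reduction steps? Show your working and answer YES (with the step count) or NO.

Answer: YES — reaches normal form λ.λ.λ.0 in 2 ≤ 3 steps

Reduction:
  start: (λ.λ.λ.λ.(λ.1) (λ.2)) (λ.λ.0 1)
  [1] λ.λ.λ.(λ.1) (λ.2)
  [2] λ.λ.λ.0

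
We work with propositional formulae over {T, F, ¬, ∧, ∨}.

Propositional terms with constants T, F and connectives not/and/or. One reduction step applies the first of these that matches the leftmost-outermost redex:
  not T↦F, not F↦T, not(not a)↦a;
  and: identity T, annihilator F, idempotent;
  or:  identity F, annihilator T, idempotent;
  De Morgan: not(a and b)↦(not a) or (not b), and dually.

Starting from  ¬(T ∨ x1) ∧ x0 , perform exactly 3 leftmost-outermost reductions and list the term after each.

  start: ¬(T ∨ x1) ∧ x0
  [1] (¬T ∧ ¬x1) ∧ x0
  [2] (F ∧ ¬x1) ∧ x0
  [3] F ∧ x0

Answer: after 3 steps: F ∧ x0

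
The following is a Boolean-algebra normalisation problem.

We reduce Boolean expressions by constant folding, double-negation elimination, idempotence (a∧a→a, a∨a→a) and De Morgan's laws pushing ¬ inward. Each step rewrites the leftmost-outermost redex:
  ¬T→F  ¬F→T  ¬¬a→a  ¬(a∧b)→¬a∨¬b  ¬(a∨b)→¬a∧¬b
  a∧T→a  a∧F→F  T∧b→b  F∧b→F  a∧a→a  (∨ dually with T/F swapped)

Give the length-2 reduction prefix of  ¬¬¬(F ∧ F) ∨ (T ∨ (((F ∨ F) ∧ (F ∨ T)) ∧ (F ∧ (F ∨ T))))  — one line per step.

  start: ¬¬¬(F ∧ F) ∨ (T ∨ (((F ∨ F) ∧ (F ∨ T)) ∧ (F ∧ (F ∨ T))))
  →1  ¬(F ∧ F) ∨ (T ∨ (((F ∨ F) ∧ (F ∨ T)) ∧ (F ∧ (F ∨ T))))
  →2  (¬F ∨ ¬F) ∨ (T ∨ (((F ∨ F) ∧ (F ∨ T)) ∧ (F ∧ (F ∨ T))))

Answer: after 2 steps: (¬F ∨ ¬F) ∨ (T ∨ (((F ∨ F) ∧ (F ∨ T)) ∧ (F ∧ (F ∨ T))))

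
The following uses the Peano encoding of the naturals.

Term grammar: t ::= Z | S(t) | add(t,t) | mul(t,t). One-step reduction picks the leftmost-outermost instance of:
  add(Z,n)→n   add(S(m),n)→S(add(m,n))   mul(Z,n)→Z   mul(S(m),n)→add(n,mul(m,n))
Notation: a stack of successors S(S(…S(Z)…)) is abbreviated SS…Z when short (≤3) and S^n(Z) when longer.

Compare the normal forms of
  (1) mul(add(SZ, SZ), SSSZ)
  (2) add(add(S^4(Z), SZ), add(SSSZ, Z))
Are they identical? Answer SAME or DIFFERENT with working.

Term A:
  start: mul(add(SZ, SZ), SSSZ)
  →1  mul(S(add(Z, SZ)), SSSZ)
  →2  add(SSSZ, mul(add(Z, SZ), SSSZ))
  →3  S(add(SSZ, mul(add(Z, SZ), SSSZ)))
  →4  S(S(add(SZ, mul(add(Z, SZ), SSSZ))))
  →5  S(S(S(add(Z, mul(add(Z, SZ), SSSZ)))))
  →6  S(S(S(mul(add(Z, SZ), SSSZ))))
  →7  S(S(S(mul(SZ, SSSZ))))
  →8  S(S(S(add(SSSZ, mul(Z, SSSZ)))))
  →9  S(S(S(S(add(SSZ, mul(Z, SSSZ))))))
  →10  S(S(S(S(S(add(SZ, mul(Z, SSSZ)))))))
  →11  S(S(S(S(S(S(add(Z, mul(Z, SSSZ))))))))
  →12  S(S(S(S(S(S(mul(Z, SSSZ)))))))
  →13  S^6(Z)

Term B:
  start: add(add(S^4(Z), SZ), add(SSSZ, Z))
  →1  add(S(add(SSSZ, SZ)), add(SSSZ, Z))
  →2  S(add(add(SSSZ, SZ), add(SSSZ, Z)))
  →3  S(add(S(add(SSZ, SZ)), add(SSSZ, Z)))
  →4  S(S(add(add(SSZ, SZ), add(SSSZ, Z))))
  →5  S(S(add(S(add(SZ, SZ)), add(SSSZ, Z))))
  →6  S(S(S(add(add(SZ, SZ), add(SSSZ, Z)))))
  →7  S(S(S(add(S(add(Z, SZ)), add(SSSZ, Z)))))
  →8  S(S(S(S(add(add(Z, SZ), add(SSSZ, Z))))))
  →9  S(S(S(S(add(SZ, add(SSSZ, Z))))))
  →10  S(S(S(S(S(add(Z, add(SSSZ, Z)))))))
  →11  S(S(S(S(S(add(SSSZ, Z))))))
  →12  S(S(S(S(S(S(add(SSZ, Z)))))))
  →13  S(S(S(S(S(S(S(add(SZ, Z))))))))
  →14  S(S(S(S(S(S(S(S(add(Z, Z)))))))))
  →15  S^8(Z)

Answer: DIFFERENT — A ⇓ S^6(Z), B ⇓ S^8(Z)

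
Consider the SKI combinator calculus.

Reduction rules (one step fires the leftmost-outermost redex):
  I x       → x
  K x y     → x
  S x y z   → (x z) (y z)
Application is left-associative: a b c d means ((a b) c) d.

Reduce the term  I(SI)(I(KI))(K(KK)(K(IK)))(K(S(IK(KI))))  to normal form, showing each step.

  start: I(SI)(I(KI))(K(KK)(K(IK)))(K(S(IK(KI))))
  →1  SI(I(KI))(K(KK)(K(IK)))(K(S(IK(KI))))
  →2  I(K(KK)(K(IK)))(I(KI)(K(KK)(K(IK))))(K(S(IK(KI))))
  →3  K(KK)(K(IK))(I(KI)(K(KK)(K(IK))))(K(S(IK(KI))))
  →4  KK(I(KI)(K(KK)(K(IK))))(K(S(IK(KI))))
  →5  K(K(S(IK(KI))))
  →6  K(K(S(K(KI))))

Answer: normal form = K(K(S(K(KI))))  (in 6 steps)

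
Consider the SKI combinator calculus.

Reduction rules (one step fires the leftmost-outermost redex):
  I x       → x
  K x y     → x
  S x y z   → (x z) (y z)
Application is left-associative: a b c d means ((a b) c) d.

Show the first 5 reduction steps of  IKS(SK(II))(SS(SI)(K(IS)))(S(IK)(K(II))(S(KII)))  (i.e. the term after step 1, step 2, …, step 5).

Answer: after 5 steps: S(S(KS)(SI(KS)))(S(IK)(K(II))(S(KII)))

Working:
  start: IKS(SK(II))(SS(SI)(K(IS)))(S(IK)(K(II))(S(KII)))
  step 1: KS(SK(II))(SS(SI)(K(IS)))(S(IK)(K(II))(S(KII)))
  step 2: S(SS(SI)(K(IS)))(S(IK)(K(II))(S(KII)))
  step 3: S(S(K(IS))(SI(K(IS))))(S(IK)(K(II))(S(KII)))
  step 4: S(S(KS)(SI(K(IS))))(S(IK)(K(II))(S(KII)))
  step 5: S(S(KS)(SI(KS)))(S(IK)(K(II))(S(KII)))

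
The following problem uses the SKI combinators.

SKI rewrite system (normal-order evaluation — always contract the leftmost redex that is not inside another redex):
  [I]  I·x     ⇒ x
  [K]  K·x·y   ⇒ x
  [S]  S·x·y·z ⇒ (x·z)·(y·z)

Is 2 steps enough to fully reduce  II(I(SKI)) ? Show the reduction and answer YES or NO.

Answer: NO — after 2 steps the term is I(SKI), not yet normal

Reduction:
  start: II(I(SKI))
  step 1: I(I(SKI))
  step 2: I(SKI)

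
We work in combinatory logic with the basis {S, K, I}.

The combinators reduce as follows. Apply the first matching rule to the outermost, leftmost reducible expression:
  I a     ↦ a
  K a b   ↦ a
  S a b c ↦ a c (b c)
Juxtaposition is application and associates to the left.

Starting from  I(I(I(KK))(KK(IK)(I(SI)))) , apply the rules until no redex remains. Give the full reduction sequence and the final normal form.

  start: I(I(I(KK))(KK(IK)(I(SI))))
  step 1: I(I(KK))(KK(IK)(I(SI)))
  step 2: I(KK)(KK(IK)(I(SI)))
  step 3: KK(KK(IK)(I(SI)))
  step 4: K

Answer: normal form = K  (in 4 steps)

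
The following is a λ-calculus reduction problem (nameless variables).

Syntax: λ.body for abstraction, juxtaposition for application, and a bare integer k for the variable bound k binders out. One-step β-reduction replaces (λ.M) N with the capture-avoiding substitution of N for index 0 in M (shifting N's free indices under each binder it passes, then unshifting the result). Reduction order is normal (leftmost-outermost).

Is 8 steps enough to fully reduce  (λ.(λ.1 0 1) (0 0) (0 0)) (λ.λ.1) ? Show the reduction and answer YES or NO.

  start: (λ.(λ.1 0 1) (0 0) (0 0)) (λ.λ.1)
  →1  (λ.(λ.λ.1) 0 (λ.λ.1)) ((λ.λ.1) (λ.λ.1)) ((λ.λ.1) (λ.λ.1))
  →2  (λ.λ.1) ((λ.λ.1) (λ.λ.1)) (λ.λ.1) ((λ.λ.1) (λ.λ.1))
  →3  (λ.(λ.λ.1) (λ.λ.1)) (λ.λ.1) ((λ.λ.1) (λ.λ.1))
  →4  (λ.λ.1) (λ.λ.1) ((λ.λ.1) (λ.λ.1))
  →5  (λ.λ.λ.1) ((λ.λ.1) (λ.λ.1))
  →6  λ.λ.1

Answer: YES — reaches normal form λ.λ.1 in 6 ≤ 8 steps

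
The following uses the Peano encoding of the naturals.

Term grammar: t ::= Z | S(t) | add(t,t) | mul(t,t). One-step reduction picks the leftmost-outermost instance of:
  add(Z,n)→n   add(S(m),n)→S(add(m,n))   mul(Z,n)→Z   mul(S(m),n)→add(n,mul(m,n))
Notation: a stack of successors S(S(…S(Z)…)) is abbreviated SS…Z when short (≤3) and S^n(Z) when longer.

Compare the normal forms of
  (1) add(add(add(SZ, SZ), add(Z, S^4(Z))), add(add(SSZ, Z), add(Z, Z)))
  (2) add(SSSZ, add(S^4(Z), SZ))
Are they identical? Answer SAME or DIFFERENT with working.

Term A:
  start: add(add(add(SZ, SZ), add(Z, S^4(Z))), add(add(SSZ, Z), add(Z, Z)))
  [1] add(add(S(add(Z, SZ)), add(Z, S^4(Z))), add(add(SSZ, Z), add(Z, Z)))
  [2] add(S(add(add(Z, SZ), add(Z, S^4(Z)))), add(add(SSZ, Z), add(Z, Z)))
  [3] S(add(add(add(Z, SZ), add(Z, S^4(Z))), add(add(SSZ, Z), add(Z, Z))))
  [4] S(add(add(SZ, add(Z, S^4(Z))), add(add(SSZ, Z), add(Z, Z))))
  [5] S(add(S(add(Z, add(Z, S^4(Z)))), add(add(SSZ, Z), add(Z, Z))))
  [6] S(S(add(add(Z, add(Z, S^4(Z))), add(add(SSZ, Z), add(Z, Z)))))
  [7] S(S(add(add(Z, S^4(Z)), add(add(SSZ, Z), add(Z, Z)))))
  [8] S(S(add(S^4(Z), add(add(SSZ, Z), add(Z, Z)))))
  [9] S(S(S(add(SSSZ, add(add(SSZ, Z), add(Z, Z))))))
  [10] S(S(S(S(add(SSZ, add(add(SSZ, Z), add(Z, Z)))))))
  [11] S(S(S(S(S(add(SZ, add(add(SSZ, Z), add(Z, Z))))))))
  [12] S(S(S(S(S(S(add(Z, add(add(SSZ, Z), add(Z, Z)))))))))
  [13] S(S(S(S(S(S(add(add(SSZ, Z), add(Z, Z))))))))
  [14] S(S(S(S(S(S(add(S(add(SZ, Z)), add(Z, Z))))))))
  [15] S(S(S(S(S(S(S(add(add(SZ, Z), add(Z, Z)))))))))
  [16] S(S(S(S(S(S(S(add(S(add(Z, Z)), add(Z, Z)))))))))
  [17] S(S(S(S(S(S(S(S(add(add(Z, Z), add(Z, Z))))))))))
  [18] S(S(S(S(S(S(S(S(add(Z, add(Z, Z))))))))))
  [19] S(S(S(S(S(S(S(S(add(Z, Z)))))))))
  [20] S^8(Z)

Term B:
  start: add(SSSZ, add(S^4(Z), SZ))
  [1] S(add(SSZ, add(S^4(Z), SZ)))
  [2] S(S(add(SZ, add(S^4(Z), SZ))))
  [3] S(S(S(add(Z, add(S^4(Z), SZ)))))
  [4] S(S(S(add(S^4(Z), SZ))))
  [5] S(S(S(S(add(SSSZ, SZ)))))
  [6] S(S(S(S(S(add(SSZ, SZ))))))
  [7] S(S(S(S(S(S(add(SZ, SZ)))))))
  [8] S(S(S(S(S(S(S(add(Z, SZ))))))))
  [9] S^8(Z)

Answer: SAME — A ⇓ S^8(Z), B ⇓ S^8(Z)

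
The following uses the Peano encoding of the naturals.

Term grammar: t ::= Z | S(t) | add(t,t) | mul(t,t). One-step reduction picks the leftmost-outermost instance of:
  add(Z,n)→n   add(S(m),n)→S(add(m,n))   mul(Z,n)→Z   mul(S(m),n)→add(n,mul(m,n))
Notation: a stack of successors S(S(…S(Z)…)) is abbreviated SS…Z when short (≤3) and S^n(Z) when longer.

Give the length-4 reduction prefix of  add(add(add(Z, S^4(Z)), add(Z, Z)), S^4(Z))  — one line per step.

Answer: after 4 steps: S(add(S(add(SSZ, add(Z, Z))), S^4(Z)))

Working:
  start: add(add(add(Z, S^4(Z)), add(Z, Z)), S^4(Z))
  →1  add(add(S^4(Z), add(Z, Z)), S^4(Z))
  →2  add(S(add(SSSZ, add(Z, Z))), S^4(Z))
  →3  S(add(add(SSSZ, add(Z, Z)), S^4(Z)))
  →4  S(add(S(add(SSZ, add(Z, Z))), S^4(Z)))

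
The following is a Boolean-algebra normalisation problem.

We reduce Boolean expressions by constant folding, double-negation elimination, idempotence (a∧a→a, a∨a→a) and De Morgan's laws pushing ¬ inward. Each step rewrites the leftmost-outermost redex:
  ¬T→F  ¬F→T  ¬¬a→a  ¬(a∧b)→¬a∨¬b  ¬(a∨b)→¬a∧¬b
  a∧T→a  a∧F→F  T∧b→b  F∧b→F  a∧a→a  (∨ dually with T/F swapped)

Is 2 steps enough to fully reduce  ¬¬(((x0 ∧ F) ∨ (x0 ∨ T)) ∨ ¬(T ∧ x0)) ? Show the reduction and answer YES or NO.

  start: ¬¬(((x0 ∧ F) ∨ (x0 ∨ T)) ∨ ¬(T ∧ x0))
  [1] ((x0 ∧ F) ∨ (x0 ∨ T)) ∨ ¬(T ∧ x0)
  [2] (F ∨ (x0 ∨ T)) ∨ ¬(T ∧ x0)

Answer: NO — after 2 steps the term is (F ∨ (x0 ∨ T)) ∨ ¬(T ∧ x0), not yet normal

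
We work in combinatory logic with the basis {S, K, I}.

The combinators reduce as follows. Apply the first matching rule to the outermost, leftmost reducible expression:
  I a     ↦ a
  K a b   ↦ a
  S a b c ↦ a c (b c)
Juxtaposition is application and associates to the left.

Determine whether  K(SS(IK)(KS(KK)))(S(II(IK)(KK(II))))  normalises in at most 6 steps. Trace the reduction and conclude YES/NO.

  start: K(SS(IK)(KS(KK)))(S(II(IK)(KK(II))))
  [1] SS(IK)(KS(KK))
  [2] S(KS(KK))(IK(KS(KK)))
  [3] SS(IK(KS(KK)))
  [4] SS(K(KS(KK)))
  [5] SS(KS)

Answer: YES — reaches normal form SS(KS) in 5 ≤ 6 steps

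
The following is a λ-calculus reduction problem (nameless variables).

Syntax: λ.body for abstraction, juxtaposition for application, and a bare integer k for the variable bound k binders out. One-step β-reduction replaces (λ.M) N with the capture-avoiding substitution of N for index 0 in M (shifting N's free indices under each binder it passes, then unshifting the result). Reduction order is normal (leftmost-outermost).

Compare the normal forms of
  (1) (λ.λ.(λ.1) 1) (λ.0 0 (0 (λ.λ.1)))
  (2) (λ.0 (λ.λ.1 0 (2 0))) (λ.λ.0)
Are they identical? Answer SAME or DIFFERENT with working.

Answer: SAME — A ⇓ λ.0, B ⇓ λ.0

Working:
Term A:
  start: (λ.λ.(λ.1) 1) (λ.0 0 (0 (λ.λ.1)))
  [1] λ.(λ.1) (λ.0 0 (0 (λ.λ.1)))
  [2] λ.0

Term B:
  start: (λ.0 (λ.λ.1 0 (2 0))) (λ.λ.0)
  [1] (λ.λ.0) (λ.λ.1 0 ((λ.λ.0) 0))
  [2] λ.0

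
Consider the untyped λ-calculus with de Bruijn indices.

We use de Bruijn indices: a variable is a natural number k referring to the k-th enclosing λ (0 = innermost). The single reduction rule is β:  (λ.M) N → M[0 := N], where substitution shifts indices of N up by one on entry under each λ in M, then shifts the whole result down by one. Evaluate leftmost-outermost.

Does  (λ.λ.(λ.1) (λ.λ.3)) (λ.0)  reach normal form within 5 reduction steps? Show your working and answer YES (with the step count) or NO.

Answer: YES — reaches normal form λ.0 in 2 ≤ 5 steps

Derivation:
  start: (λ.λ.(λ.1) (λ.λ.3)) (λ.0)
  →1  λ.(λ.1) (λ.λ.λ.0)
  →2  λ.0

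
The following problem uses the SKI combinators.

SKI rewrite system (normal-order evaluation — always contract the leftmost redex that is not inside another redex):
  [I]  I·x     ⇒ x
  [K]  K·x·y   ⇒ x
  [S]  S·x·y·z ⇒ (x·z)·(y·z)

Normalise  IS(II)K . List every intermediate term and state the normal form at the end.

  start: IS(II)K
  [1] S(II)K
  [2] SIK

Answer: normal form = SIK  (in 2 steps)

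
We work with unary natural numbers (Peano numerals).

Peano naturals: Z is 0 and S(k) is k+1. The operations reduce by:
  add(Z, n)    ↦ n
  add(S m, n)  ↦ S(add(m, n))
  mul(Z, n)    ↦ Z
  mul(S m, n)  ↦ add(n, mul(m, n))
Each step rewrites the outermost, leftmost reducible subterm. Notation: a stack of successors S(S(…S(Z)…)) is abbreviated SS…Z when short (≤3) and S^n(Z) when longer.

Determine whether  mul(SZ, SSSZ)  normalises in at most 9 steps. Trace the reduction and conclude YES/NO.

Answer: YES — reaches normal form SSSZ in 6 ≤ 9 steps

Working:
  start: mul(SZ, SSSZ)
  step 1: add(SSSZ, mul(Z, SSSZ))
  step 2: S(add(SSZ, mul(Z, SSSZ)))
  step 3: S(S(add(SZ, mul(Z, SSSZ))))
  step 4: S(S(S(add(Z, mul(Z, SSSZ)))))
  step 5: S(S(S(mul(Z, SSSZ))))
  step 6: SSSZ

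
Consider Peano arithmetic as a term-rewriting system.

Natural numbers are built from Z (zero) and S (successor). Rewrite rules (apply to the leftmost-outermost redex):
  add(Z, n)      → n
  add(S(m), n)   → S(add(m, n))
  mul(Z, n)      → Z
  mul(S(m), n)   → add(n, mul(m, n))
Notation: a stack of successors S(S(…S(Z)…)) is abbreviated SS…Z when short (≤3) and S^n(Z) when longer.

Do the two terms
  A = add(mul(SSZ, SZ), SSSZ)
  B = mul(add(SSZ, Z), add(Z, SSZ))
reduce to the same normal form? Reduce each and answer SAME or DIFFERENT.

Term A:
  start: add(mul(SSZ, SZ), SSSZ)
  →1  add(add(SZ, mul(SZ, SZ)), SSSZ)
  →2  add(S(add(Z, mul(SZ, SZ))), SSSZ)
  →3  S(add(add(Z, mul(SZ, SZ)), SSSZ))
  →4  S(add(mul(SZ, SZ), SSSZ))
  →5  S(add(add(SZ, mul(Z, SZ)), SSSZ))
  →6  S(add(S(add(Z, mul(Z, SZ))), SSSZ))
  →7  S(S(add(add(Z, mul(Z, SZ)), SSSZ)))
  →8  S(S(add(mul(Z, SZ), SSSZ)))
  →9  S(S(add(Z, SSSZ)))
  →10  S^5(Z)

Term B:
  start: mul(add(SSZ, Z), add(Z, SSZ))
  →1  mul(S(add(SZ, Z)), add(Z, SSZ))
  →2  add(add(Z, SSZ), mul(add(SZ, Z), add(Z, SSZ)))
  →3  add(SSZ, mul(add(SZ, Z), add(Z, SSZ)))
  →4  S(add(SZ, mul(add(SZ, Z), add(Z, SSZ))))
  →5  S(S(add(Z, mul(add(SZ, Z), add(Z, SSZ)))))
  →6  S(S(mul(add(SZ, Z), add(Z, SSZ))))
  →7  S(S(mul(S(add(Z, Z)), add(Z, SSZ))))
  →8  S(S(add(add(Z, SSZ), mul(add(Z, Z), add(Z, SSZ)))))
  →9  S(S(add(SSZ, mul(add(Z, Z), add(Z, SSZ)))))
  →10  S(S(S(add(SZ, mul(add(Z, Z), add(Z, SSZ))))))
  →11  S(S(S(S(add(Z, mul(add(Z, Z), add(Z, SSZ)))))))
  →12  S(S(S(S(mul(add(Z, Z), add(Z, SSZ))))))
  →13  S(S(S(S(mul(Z, add(Z, SSZ))))))
  →14  S^4(Z)

Answer: DIFFERENT — A ⇓ S^5(Z), B ⇓ S^4(Z)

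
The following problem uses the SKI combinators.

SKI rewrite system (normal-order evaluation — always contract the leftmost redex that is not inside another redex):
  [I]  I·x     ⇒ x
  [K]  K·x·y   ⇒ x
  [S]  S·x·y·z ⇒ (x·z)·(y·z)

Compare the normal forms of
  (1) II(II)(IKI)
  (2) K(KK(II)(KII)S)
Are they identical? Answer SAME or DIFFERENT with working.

Term A:
  start: II(II)(IKI)
  step 1: I(II)(IKI)
  step 2: II(IKI)
  step 3: I(IKI)
  step 4: IKI
  step 5: KI

Term B:
  start: K(KK(II)(KII)S)
  step 1: K(K(KII)S)
  step 2: K(KII)
  step 3: KI

Answer: SAME — A ⇓ KI, B ⇓ KI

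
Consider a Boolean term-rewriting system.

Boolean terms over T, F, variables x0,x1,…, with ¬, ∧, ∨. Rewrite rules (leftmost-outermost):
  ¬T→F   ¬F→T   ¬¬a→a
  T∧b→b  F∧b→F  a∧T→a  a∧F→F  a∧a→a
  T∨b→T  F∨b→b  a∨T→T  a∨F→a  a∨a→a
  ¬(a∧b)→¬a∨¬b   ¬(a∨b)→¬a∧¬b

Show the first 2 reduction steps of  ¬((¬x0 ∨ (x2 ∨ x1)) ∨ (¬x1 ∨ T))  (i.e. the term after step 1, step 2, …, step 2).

  start: ¬((¬x0 ∨ (x2 ∨ x1)) ∨ (¬x1 ∨ T))
  →1  ¬(¬x0 ∨ (x2 ∨ x1)) ∧ ¬(¬x1 ∨ T)
  →2  (¬¬x0 ∧ ¬(x2 ∨ x1)) ∧ ¬(¬x1 ∨ T)

Answer: after 2 steps: (¬¬x0 ∧ ¬(x2 ∨ x1)) ∧ ¬(¬x1 ∨ T)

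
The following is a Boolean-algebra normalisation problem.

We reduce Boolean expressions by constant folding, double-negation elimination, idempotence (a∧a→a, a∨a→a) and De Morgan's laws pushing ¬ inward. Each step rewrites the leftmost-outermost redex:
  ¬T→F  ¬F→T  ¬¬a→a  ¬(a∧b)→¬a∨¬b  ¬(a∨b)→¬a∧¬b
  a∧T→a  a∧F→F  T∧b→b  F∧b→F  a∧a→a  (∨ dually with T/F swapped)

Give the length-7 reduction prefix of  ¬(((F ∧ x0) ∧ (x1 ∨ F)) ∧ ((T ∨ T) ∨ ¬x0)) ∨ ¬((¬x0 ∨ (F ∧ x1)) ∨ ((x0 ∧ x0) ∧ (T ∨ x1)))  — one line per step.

Answer: after 7 steps: T ∨ ¬((¬x0 ∨ (F ∧ x1)) ∨ ((x0 ∧ x0) ∧ (T ∨ x1)))

Derivation:
  start: ¬(((F ∧ x0) ∧ (x1 ∨ F)) ∧ ((T ∨ T) ∨ ¬x0)) ∨ ¬((¬x0 ∨ (F ∧ x1)) ∨ ((x0 ∧ x0) ∧ (T ∨ x1)))
  [1] (¬((F ∧ x0) ∧ (x1 ∨ F)) ∨ ¬((T ∨ T) ∨ ¬x0)) ∨ ¬((¬x0 ∨ (F ∧ x1)) ∨ ((x0 ∧ x0) ∧ (T ∨ x1)))
  [2] ((¬(F ∧ x0) ∨ ¬(x1 ∨ F)) ∨ ¬((T ∨ T) ∨ ¬x0)) ∨ ¬((¬x0 ∨ (F ∧ x1)) ∨ ((x0 ∧ x0) ∧ (T ∨ x1)))
  [3] (((¬F ∨ ¬x0) ∨ ¬(x1 ∨ F)) ∨ ¬((T ∨ T) ∨ ¬x0)) ∨ ¬((¬x0 ∨ (F ∧ x1)) ∨ ((x0 ∧ x0) ∧ (T ∨ x1)))
  [4] (((T ∨ ¬x0) ∨ ¬(x1 ∨ F)) ∨ ¬((T ∨ T) ∨ ¬x0)) ∨ ¬((¬x0 ∨ (F ∧ x1)) ∨ ((x0 ∧ x0) ∧ (T ∨ x1)))
  [5] ((T ∨ ¬(x1 ∨ F)) ∨ ¬((T ∨ T) ∨ ¬x0)) ∨ ¬((¬x0 ∨ (F ∧ x1)) ∨ ((x0 ∧ x0) ∧ (T ∨ x1)))
  [6] (T ∨ ¬((T ∨ T) ∨ ¬x0)) ∨ ¬((¬x0 ∨ (F ∧ x1)) ∨ ((x0 ∧ x0) ∧ (T ∨ x1)))
  [7] T ∨ ¬((¬x0 ∨ (F ∧ x1)) ∨ ((x0 ∧ x0) ∧ (T ∨ x1)))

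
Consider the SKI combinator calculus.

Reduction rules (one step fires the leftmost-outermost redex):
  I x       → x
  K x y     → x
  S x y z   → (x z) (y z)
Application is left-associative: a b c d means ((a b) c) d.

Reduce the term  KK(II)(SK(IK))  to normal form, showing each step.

Answer: normal form = K(SKK)  (in 2 steps)

Derivation:
  start: KK(II)(SK(IK))
  →1  K(SK(IK))
  →2  K(SKK)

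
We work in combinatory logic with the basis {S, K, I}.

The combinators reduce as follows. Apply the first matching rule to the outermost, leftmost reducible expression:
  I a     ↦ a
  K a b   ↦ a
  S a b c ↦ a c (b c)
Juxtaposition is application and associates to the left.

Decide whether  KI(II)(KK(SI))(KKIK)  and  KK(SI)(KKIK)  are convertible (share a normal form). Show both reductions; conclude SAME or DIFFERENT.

Term A:
  start: KI(II)(KK(SI))(KKIK)
  step 1: I(KK(SI))(KKIK)
  step 2: KK(SI)(KKIK)
  step 3: K(KKIK)
  step 4: K(KK)

Term B:
  start: KK(SI)(KKIK)
  step 1: K(KKIK)
  step 2: K(KK)

Answer: SAME — A ⇓ K(KK), B ⇓ K(KK)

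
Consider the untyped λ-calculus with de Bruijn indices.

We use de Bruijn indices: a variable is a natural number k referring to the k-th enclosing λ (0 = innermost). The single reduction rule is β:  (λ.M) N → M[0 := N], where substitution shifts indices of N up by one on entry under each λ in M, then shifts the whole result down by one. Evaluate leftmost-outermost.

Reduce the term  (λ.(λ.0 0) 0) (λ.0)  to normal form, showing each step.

Answer: normal form = λ.0  (in 3 steps)

Working:
  start: (λ.(λ.0 0) 0) (λ.0)
  [1] (λ.0 0) (λ.0)
  [2] (λ.0) (λ.0)
  [3] λ.0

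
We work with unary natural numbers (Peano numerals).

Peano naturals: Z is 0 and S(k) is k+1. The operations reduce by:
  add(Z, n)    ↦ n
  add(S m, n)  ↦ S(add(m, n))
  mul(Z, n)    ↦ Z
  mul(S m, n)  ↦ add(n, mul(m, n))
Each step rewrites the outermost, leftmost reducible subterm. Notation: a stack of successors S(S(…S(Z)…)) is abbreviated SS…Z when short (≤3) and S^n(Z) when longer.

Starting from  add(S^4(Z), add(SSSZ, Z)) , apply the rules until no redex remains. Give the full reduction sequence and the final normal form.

Answer: normal form = S^7(Z)  (in 9 steps)

Reduction:
  start: add(S^4(Z), add(SSSZ, Z))
  →1  S(add(SSSZ, add(SSSZ, Z)))
  →2  S(S(add(SSZ, add(SSSZ, Z))))
  →3  S(S(S(add(SZ, add(SSSZ, Z)))))
  →4  S(S(S(S(add(Z, add(SSSZ, Z))))))
  →5  S(S(S(S(add(SSSZ, Z)))))
  →6  S(S(S(S(S(add(SSZ, Z))))))
  →7  S(S(S(S(S(S(add(SZ, Z)))))))
  →8  S(S(S(S(S(S(S(add(Z, Z))))))))
  →9  S^7(Z)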